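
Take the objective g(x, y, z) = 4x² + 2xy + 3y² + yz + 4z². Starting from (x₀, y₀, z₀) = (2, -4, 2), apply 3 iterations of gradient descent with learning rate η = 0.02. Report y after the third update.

∇g = (8x + 2y, 2x + 6y + z, y + 8z)
(x₁, y₁, z₁) = (2, -4, 2) − 0.02·(8, -18, 12) = (1.84, -3.64, 1.76)
(x₂, y₂, z₂) = (1.84, -3.64, 1.76) − 0.02·(7.44, -16.4, 10.44) = (1.6912, -3.312, 1.5512)
(x₃, y₃, z₃) = (1.6912, -3.312, 1.5512) − 0.02·(6.9056, -14.9384, 9.0976) = (1.553088, -3.013232, 1.369248)
y = -3.013232

-3.013232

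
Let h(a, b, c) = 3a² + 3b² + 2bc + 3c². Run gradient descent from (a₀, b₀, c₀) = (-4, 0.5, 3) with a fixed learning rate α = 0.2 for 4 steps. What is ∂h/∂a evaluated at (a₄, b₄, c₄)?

∇h = (6a, 6b + 2c, 2b + 6c)
Step 1: at (-4, 0.5, 3), ∇h = (-24, 9, 19) → (-4, 0.5, 3) − 0.2·(-24, 9, 19) = (0.8, -1.3, -0.8)
Step 2: at (0.8, -1.3, -0.8), ∇h = (4.8, -9.4, -7.4) → (0.8, -1.3, -0.8) − 0.2·(4.8, -9.4, -7.4) = (-0.16, 0.58, 0.68)
Step 3: at (-0.16, 0.58, 0.68), ∇h = (-0.96, 4.84, 5.24) → (-0.16, 0.58, 0.68) − 0.2·(-0.96, 4.84, 5.24) = (0.032, -0.388, -0.368)
Step 4: at (0.032, -0.388, -0.368), ∇h = (0.192, -3.064, -2.984) → (0.032, -0.388, -0.368) − 0.2·(0.192, -3.064, -2.984) = (-0.0064, 0.2248, 0.2288)
∂h/∂a at (-0.0064, 0.2248, 0.2288) = -0.0384

-0.0384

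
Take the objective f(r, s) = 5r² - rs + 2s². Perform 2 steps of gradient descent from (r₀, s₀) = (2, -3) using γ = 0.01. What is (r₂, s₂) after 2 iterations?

(1.5644, -2.7279)

∇f = (10r - s, -r + 4s)
Step 1: at (2, -3), ∇f = (23, -14) → (2, -3) − 0.01·(23, -14) = (1.77, -2.86)
Step 2: at (1.77, -2.86), ∇f = (20.56, -13.21) → (1.77, -2.86) − 0.01·(20.56, -13.21) = (1.5644, -2.7279)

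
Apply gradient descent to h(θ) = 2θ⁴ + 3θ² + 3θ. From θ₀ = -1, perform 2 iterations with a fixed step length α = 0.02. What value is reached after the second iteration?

-0.67047168

h′(θ) = 8θ³ + 6θ + 3
θ₁ = -1 − 0.02·(-11) = -0.78
θ₂ = -0.78 − 0.02·(-5.476416) = -0.67047168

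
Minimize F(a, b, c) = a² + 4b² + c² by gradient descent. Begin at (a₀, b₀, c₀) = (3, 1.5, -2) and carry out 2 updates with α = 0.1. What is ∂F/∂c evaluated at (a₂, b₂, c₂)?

-2.56

∇F = (2a, 8b, 2c)
Step 1: at (3, 1.5, -2), ∇F = (6, 12, -4) → (3, 1.5, -2) − 0.1·(6, 12, -4) = (2.4, 0.3, -1.6)
Step 2: at (2.4, 0.3, -1.6), ∇F = (4.8, 2.4, -3.2) → (2.4, 0.3, -1.6) − 0.1·(4.8, 2.4, -3.2) = (1.92, 0.06, -1.28)
∂F/∂c at (1.92, 0.06, -1.28) = -2.56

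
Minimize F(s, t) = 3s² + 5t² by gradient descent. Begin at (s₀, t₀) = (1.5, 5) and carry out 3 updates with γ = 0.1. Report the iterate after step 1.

∇F = (6s, 10t)
(s₁, t₁) = (1.5, 5) − 0.1·(9, 50) = (0.6, 0)

(0.6, 0)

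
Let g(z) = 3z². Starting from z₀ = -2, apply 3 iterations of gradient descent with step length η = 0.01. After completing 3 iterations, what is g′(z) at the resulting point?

g′(z) = 6z
Step 1: g′(-2) = -12; z₁ = -2 − 0.01·(-12) = -1.88
Step 2: g′(-1.88) = -11.28; z₂ = -1.88 − 0.01·(-11.28) = -1.7672
Step 3: g′(-1.7672) = -10.6032; z₃ = -1.7672 − 0.01·(-10.6032) = -1.661168
g′(z) at (-1.661168) = -9.967008

-9.967008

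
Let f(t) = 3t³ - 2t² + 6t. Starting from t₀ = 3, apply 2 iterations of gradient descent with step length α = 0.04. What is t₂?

-0.24

f′(t) = 9t² - 4t + 6
t₁ = 3 − 0.04·75 = 0
t₂ = 0 − 0.04·6 = -0.24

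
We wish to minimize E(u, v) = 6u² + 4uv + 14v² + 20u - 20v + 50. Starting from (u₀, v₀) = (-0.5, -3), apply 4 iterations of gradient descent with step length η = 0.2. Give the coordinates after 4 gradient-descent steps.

∇E = (12u + 4v + 20, 4u + 28v - 20)
(u₁, v₁) = (-0.5, -3) − 0.2·(2, -106) = (-0.9, 18.2)
(u₂, v₂) = (-0.9, 18.2) − 0.2·(82, 486) = (-17.3, -79)
(u₃, v₃) = (-17.3, -79) − 0.2·(-503.6, -2301.2) = (83.42, 381.24)
(u₄, v₄) = (83.42, 381.24) − 0.2·(2546, 10988.4) = (-425.78, -1816.44)

(-425.78, -1816.44)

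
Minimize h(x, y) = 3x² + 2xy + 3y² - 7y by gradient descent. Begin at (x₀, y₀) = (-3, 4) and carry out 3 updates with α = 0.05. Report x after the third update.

∇h = (6x + 2y, 2x + 6y - 7)
Step 1: at (-3, 4), ∇h = (-10, 11) → (-3, 4) − 0.05·(-10, 11) = (-2.5, 3.45)
Step 2: at (-2.5, 3.45), ∇h = (-8.1, 8.7) → (-2.5, 3.45) − 0.05·(-8.1, 8.7) = (-2.095, 3.015)
Step 3: at (-2.095, 3.015), ∇h = (-6.54, 6.9) → (-2.095, 3.015) − 0.05·(-6.54, 6.9) = (-1.768, 2.67)
x = -1.768

-1.768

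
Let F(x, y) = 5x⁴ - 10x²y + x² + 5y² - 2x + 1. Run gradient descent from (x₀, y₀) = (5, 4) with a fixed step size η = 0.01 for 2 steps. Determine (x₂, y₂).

∇F = (20x³ - 20xy + 2x - 2, -10x² + 10y)
Step 1: at (5, 4), ∇F = (2108, -210) → (5, 4) − 0.01·(2108, -210) = (-16.08, 6.1)
Step 2: at (-16.08, 6.1), ∇F = (-81227.35424, -2524.664) → (-16.08, 6.1) − 0.01·(-81227.35424, -2524.664) = (796.1935424, 31.34664)

(796.1935424, 31.34664)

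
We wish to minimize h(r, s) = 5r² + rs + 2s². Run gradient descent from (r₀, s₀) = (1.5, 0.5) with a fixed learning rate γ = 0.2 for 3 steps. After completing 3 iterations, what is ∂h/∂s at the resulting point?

∇h = (10r + s, r + 4s)
Step 1: at (1.5, 0.5), ∇h = (15.5, 3.5) → (1.5, 0.5) − 0.2·(15.5, 3.5) = (-1.6, -0.2)
Step 2: at (-1.6, -0.2), ∇h = (-16.2, -2.4) → (-1.6, -0.2) − 0.2·(-16.2, -2.4) = (1.64, 0.28)
Step 3: at (1.64, 0.28), ∇h = (16.68, 2.76) → (1.64, 0.28) − 0.2·(16.68, 2.76) = (-1.696, -0.272)
∂h/∂s at (-1.696, -0.272) = -2.784

-2.784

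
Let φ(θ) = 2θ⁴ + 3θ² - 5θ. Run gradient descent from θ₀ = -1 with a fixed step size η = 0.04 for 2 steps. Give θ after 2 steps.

0.02202368

φ′(θ) = 8θ³ + 6θ - 5
Step 1: φ′(-1) = -19; θ₁ = -1 − 0.04·(-19) = -0.24
Step 2: φ′(-0.24) = -6.550592; θ₂ = -0.24 − 0.04·(-6.550592) = 0.02202368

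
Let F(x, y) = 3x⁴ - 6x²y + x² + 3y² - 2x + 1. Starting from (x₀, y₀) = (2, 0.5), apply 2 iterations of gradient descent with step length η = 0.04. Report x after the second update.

-0.73773568

∇F = (12x³ - 12xy + 2x - 2, -6x² + 6y)
(x₁, y₁) = (2, 0.5) − 0.04·(86, -21) = (-1.44, 1.34)
(x₂, y₂) = (-1.44, 1.34) − 0.04·(-17.556608, -4.4016) = (-0.73773568, 1.516064)
x = -0.73773568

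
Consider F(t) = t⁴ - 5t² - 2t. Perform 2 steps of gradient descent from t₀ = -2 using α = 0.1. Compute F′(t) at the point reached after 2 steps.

4.085800370176

F′(t) = 4t³ - 10t - 2
t₁ = -2 − 0.1·(-14) = -0.6
t₂ = -0.6 − 0.1·3.136 = -0.9136
F′(t) at (-0.9136) = 4.085800370176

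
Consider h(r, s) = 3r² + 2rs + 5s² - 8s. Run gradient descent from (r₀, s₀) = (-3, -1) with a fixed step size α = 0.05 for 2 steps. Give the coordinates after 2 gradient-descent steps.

(-1.42, 0.7)

∇h = (6r + 2s, 2r + 10s - 8)
Step 1: at (-3, -1), ∇h = (-20, -24) → (-3, -1) − 0.05·(-20, -24) = (-2, 0.2)
Step 2: at (-2, 0.2), ∇h = (-11.6, -10) → (-2, 0.2) − 0.05·(-11.6, -10) = (-1.42, 0.7)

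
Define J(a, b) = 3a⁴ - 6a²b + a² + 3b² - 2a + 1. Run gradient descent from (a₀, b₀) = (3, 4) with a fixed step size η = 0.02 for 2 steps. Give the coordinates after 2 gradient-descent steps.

(-1.28805632, 4.103488)

∇J = (12a³ - 12ab + 2a - 2, -6a² + 6b)
(a₁, b₁) = (3, 4) − 0.02·(184, -30) = (-0.68, 4.6)
(a₂, b₂) = (-0.68, 4.6) − 0.02·(30.402816, 24.8256) = (-1.28805632, 4.103488)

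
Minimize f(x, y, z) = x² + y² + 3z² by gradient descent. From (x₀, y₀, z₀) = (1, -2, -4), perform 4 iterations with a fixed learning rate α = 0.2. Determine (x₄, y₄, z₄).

∇f = (2x, 2y, 6z)
(x₁, y₁, z₁) = (1, -2, -4) − 0.2·(2, -4, -24) = (0.6, -1.2, 0.8)
(x₂, y₂, z₂) = (0.6, -1.2, 0.8) − 0.2·(1.2, -2.4, 4.8) = (0.36, -0.72, -0.16)
(x₃, y₃, z₃) = (0.36, -0.72, -0.16) − 0.2·(0.72, -1.44, -0.96) = (0.216, -0.432, 0.032)
(x₄, y₄, z₄) = (0.216, -0.432, 0.032) − 0.2·(0.432, -0.864, 0.192) = (0.1296, -0.2592, -0.0064)

(0.1296, -0.2592, -0.0064)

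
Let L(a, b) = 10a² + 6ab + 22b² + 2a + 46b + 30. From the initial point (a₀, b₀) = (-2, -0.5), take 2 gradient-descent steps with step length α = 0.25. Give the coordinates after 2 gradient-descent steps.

(-28.25, 11.125)

∇L = (20a + 6b + 2, 6a + 44b + 46)
(a₁, b₁) = (-2, -0.5) − 0.25·(-41, 12) = (8.25, -3.5)
(a₂, b₂) = (8.25, -3.5) − 0.25·(146, -58.5) = (-28.25, 11.125)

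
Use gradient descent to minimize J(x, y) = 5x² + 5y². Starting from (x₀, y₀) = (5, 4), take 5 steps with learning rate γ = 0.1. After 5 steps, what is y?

∇J = (10x, 10y)
Step 1: at (5, 4), ∇J = (50, 40) → (5, 4) − 0.1·(50, 40) = (0, 0)
Step 2: at (0, 0), ∇J = (0, 0) → (0, 0) − 0.1·(0, 0) = (0, 0)
Step 3: at (0, 0), ∇J = (0, 0) → (0, 0) − 0.1·(0, 0) = (0, 0)
Step 4: at (0, 0), ∇J = (0, 0) → (0, 0) − 0.1·(0, 0) = (0, 0)
Step 5: at (0, 0), ∇J = (0, 0) → (0, 0) − 0.1·(0, 0) = (0, 0)
y = 0

0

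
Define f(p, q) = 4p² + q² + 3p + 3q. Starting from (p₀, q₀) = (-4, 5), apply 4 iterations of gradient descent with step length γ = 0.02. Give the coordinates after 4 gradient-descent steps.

(-2.17978368, 4.02075264)

∇f = (8p + 3, 2q + 3)
(p₁, q₁) = (-4, 5) − 0.02·(-29, 13) = (-3.42, 4.74)
(p₂, q₂) = (-3.42, 4.74) − 0.02·(-24.36, 12.48) = (-2.9328, 4.4904)
(p₃, q₃) = (-2.9328, 4.4904) − 0.02·(-20.4624, 11.9808) = (-2.523552, 4.250784)
(p₄, q₄) = (-2.523552, 4.250784) − 0.02·(-17.188416, 11.501568) = (-2.17978368, 4.02075264)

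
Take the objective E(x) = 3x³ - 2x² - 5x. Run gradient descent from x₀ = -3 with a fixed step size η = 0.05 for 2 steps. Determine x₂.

-33.272

E′(x) = 9x² - 4x - 5
Step 1: E′(-3) = 88; x₁ = -3 − 0.05·88 = -7.4
Step 2: E′(-7.4) = 517.44; x₂ = -7.4 − 0.05·517.44 = -33.272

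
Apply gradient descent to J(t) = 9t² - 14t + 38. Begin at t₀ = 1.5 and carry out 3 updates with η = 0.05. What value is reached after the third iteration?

J′(t) = 18t - 14
Step 1: J′(1.5) = 13; t₁ = 1.5 − 0.05·13 = 0.85
Step 2: J′(0.85) = 1.3; t₂ = 0.85 − 0.05·1.3 = 0.785
Step 3: J′(0.785) = 0.13; t₃ = 0.785 − 0.05·0.13 = 0.7785

0.7785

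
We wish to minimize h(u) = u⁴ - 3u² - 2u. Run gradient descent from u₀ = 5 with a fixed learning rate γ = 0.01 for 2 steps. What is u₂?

h′(u) = 4u³ - 6u - 2
Step 1: h′(5) = 468; u₁ = 5 − 0.01·468 = 0.32
Step 2: h′(0.32) = -3.788928; u₂ = 0.32 − 0.01·(-3.788928) = 0.35788928

0.35788928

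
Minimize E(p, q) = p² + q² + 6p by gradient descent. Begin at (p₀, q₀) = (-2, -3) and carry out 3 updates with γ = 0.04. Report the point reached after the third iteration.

∇E = (2p + 6, 2q)
Step 1: at (-2, -3), ∇E = (2, -6) → (-2, -3) − 0.04·(2, -6) = (-2.08, -2.76)
Step 2: at (-2.08, -2.76), ∇E = (1.84, -5.52) → (-2.08, -2.76) − 0.04·(1.84, -5.52) = (-2.1536, -2.5392)
Step 3: at (-2.1536, -2.5392), ∇E = (1.6928, -5.0784) → (-2.1536, -2.5392) − 0.04·(1.6928, -5.0784) = (-2.221312, -2.336064)

(-2.221312, -2.336064)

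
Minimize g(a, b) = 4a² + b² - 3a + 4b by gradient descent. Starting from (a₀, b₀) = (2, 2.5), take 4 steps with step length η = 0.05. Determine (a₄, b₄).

(0.5856, 0.95245)

∇g = (8a - 3, 2b + 4)
(a₁, b₁) = (2, 2.5) − 0.05·(13, 9) = (1.35, 2.05)
(a₂, b₂) = (1.35, 2.05) − 0.05·(7.8, 8.1) = (0.96, 1.645)
(a₃, b₃) = (0.96, 1.645) − 0.05·(4.68, 7.29) = (0.726, 1.2805)
(a₄, b₄) = (0.726, 1.2805) − 0.05·(2.808, 6.561) = (0.5856, 0.95245)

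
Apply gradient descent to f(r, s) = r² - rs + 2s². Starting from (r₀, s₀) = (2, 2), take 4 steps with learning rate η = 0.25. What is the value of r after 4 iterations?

0.3203125

∇f = (2r - s, -r + 4s)
(r₁, s₁) = (2, 2) − 0.25·(2, 6) = (1.5, 0.5)
(r₂, s₂) = (1.5, 0.5) − 0.25·(2.5, 0.5) = (0.875, 0.375)
(r₃, s₃) = (0.875, 0.375) − 0.25·(1.375, 0.625) = (0.53125, 0.21875)
(r₄, s₄) = (0.53125, 0.21875) − 0.25·(0.84375, 0.34375) = (0.3203125, 0.1328125)
r = 0.3203125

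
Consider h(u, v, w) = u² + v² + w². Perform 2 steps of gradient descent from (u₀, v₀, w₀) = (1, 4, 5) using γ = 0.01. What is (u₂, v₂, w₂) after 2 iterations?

(0.9604, 3.8416, 4.802)

∇h = (2u, 2v, 2w)
Step 1: at (1, 4, 5), ∇h = (2, 8, 10) → (1, 4, 5) − 0.01·(2, 8, 10) = (0.98, 3.92, 4.9)
Step 2: at (0.98, 3.92, 4.9), ∇h = (1.96, 7.84, 9.8) → (0.98, 3.92, 4.9) − 0.01·(1.96, 7.84, 9.8) = (0.9604, 3.8416, 4.802)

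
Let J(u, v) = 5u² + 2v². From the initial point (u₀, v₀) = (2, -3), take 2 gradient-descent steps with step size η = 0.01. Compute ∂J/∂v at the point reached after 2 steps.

∇J = (10u, 4v)
(u₁, v₁) = (2, -3) − 0.01·(20, -12) = (1.8, -2.88)
(u₂, v₂) = (1.8, -2.88) − 0.01·(18, -11.52) = (1.62, -2.7648)
∂J/∂v at (1.62, -2.7648) = -11.0592

-11.0592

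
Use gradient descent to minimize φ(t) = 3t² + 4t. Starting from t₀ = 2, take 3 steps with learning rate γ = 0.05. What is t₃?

φ′(t) = 6t + 4
Step 1: φ′(2) = 16; t₁ = 2 − 0.05·16 = 1.2
Step 2: φ′(1.2) = 11.2; t₂ = 1.2 − 0.05·11.2 = 0.64
Step 3: φ′(0.64) = 7.84; t₃ = 0.64 − 0.05·7.84 = 0.248

0.248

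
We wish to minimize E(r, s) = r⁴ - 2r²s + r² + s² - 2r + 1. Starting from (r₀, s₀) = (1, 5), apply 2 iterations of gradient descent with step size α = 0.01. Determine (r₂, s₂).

∇E = (4r³ - 4rs + 2r - 2, -2r² + 2s)
(r₁, s₁) = (1, 5) − 0.01·(-16, 8) = (1.16, 4.92)
(r₂, s₂) = (1.16, 4.92) − 0.01·(-16.265216, 7.1488) = (1.32265216, 4.848512)

(1.32265216, 4.848512)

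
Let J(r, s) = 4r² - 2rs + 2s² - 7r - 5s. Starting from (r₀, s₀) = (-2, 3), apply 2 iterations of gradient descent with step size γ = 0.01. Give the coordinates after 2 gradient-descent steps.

∇J = (8r - 2s - 7, -2r + 4s - 5)
(r₁, s₁) = (-2, 3) − 0.01·(-29, 11) = (-1.71, 2.89)
(r₂, s₂) = (-1.71, 2.89) − 0.01·(-26.46, 9.98) = (-1.4454, 2.7902)

(-1.4454, 2.7902)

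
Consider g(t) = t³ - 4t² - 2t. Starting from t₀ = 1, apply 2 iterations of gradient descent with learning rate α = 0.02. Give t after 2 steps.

g′(t) = 3t² - 8t - 2
t₁ = 1 − 0.02·(-7) = 1.14
t₂ = 1.14 − 0.02·(-7.2212) = 1.284424

1.284424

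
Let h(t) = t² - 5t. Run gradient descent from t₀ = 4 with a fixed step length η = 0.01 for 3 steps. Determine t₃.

3.911788

h′(t) = 2t - 5
Step 1: h′(4) = 3; t₁ = 4 − 0.01·3 = 3.97
Step 2: h′(3.97) = 2.94; t₂ = 3.97 − 0.01·2.94 = 3.9406
Step 3: h′(3.9406) = 2.8812; t₃ = 3.9406 − 0.01·2.8812 = 3.911788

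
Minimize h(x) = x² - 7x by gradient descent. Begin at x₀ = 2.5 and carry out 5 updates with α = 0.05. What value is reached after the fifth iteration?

2.90951

h′(x) = 2x - 7
x₁ = 2.5 − 0.05·(-2) = 2.6
x₂ = 2.6 − 0.05·(-1.8) = 2.69
x₃ = 2.69 − 0.05·(-1.62) = 2.771
x₄ = 2.771 − 0.05·(-1.458) = 2.8439
x₅ = 2.8439 − 0.05·(-1.3122) = 2.90951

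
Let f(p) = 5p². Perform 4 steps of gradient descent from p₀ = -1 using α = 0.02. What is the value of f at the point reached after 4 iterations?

f′(p) = 10p
p₁ = -1 − 0.02·(-10) = -0.8
p₂ = -0.8 − 0.02·(-8) = -0.64
p₃ = -0.64 − 0.02·(-6.4) = -0.512
p₄ = -0.512 − 0.02·(-5.12) = -0.4096
f(-0.4096) = 0.8388608

0.8388608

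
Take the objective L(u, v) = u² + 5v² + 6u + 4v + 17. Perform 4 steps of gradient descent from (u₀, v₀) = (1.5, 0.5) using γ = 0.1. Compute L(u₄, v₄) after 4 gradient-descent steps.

10.59738624

∇L = (2u + 6, 10v + 4)
(u₁, v₁) = (1.5, 0.5) − 0.1·(9, 9) = (0.6, -0.4)
(u₂, v₂) = (0.6, -0.4) − 0.1·(7.2, 0) = (-0.12, -0.4)
(u₃, v₃) = (-0.12, -0.4) − 0.1·(5.76, 0) = (-0.696, -0.4)
(u₄, v₄) = (-0.696, -0.4) − 0.1·(4.608, 0) = (-1.1568, -0.4)
L(-1.1568, -0.4) = 10.59738624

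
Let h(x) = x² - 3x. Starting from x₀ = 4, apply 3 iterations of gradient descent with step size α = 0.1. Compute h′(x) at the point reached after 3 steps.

2.56

h′(x) = 2x - 3
Step 1: h′(4) = 5; x₁ = 4 − 0.1·5 = 3.5
Step 2: h′(3.5) = 4; x₂ = 3.5 − 0.1·4 = 3.1
Step 3: h′(3.1) = 3.2; x₃ = 3.1 − 0.1·3.2 = 2.78
h′(x) at (2.78) = 2.56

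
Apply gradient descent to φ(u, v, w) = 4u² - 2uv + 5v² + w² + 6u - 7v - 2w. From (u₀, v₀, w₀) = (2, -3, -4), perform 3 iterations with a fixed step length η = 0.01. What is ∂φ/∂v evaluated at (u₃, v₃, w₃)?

∇φ = (8u - 2v + 6, -2u + 10v - 7, 2w - 2)
Step 1: at (2, -3, -4), ∇φ = (28, -41, -10) → (2, -3, -4) − 0.01·(28, -41, -10) = (1.72, -2.59, -3.9)
Step 2: at (1.72, -2.59, -3.9), ∇φ = (24.94, -36.34, -9.8) → (1.72, -2.59, -3.9) − 0.01·(24.94, -36.34, -9.8) = (1.4706, -2.2266, -3.802)
Step 3: at (1.4706, -2.2266, -3.802), ∇φ = (22.218, -32.2072, -9.604) → (1.4706, -2.2266, -3.802) − 0.01·(22.218, -32.2072, -9.604) = (1.24842, -1.904528, -3.70596)
∂φ/∂v at (1.24842, -1.904528, -3.70596) = -28.54212

-28.54212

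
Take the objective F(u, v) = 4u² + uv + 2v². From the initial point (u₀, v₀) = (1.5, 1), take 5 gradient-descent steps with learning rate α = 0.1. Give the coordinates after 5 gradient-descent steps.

∇F = (8u + v, u + 4v)
(u₁, v₁) = (1.5, 1) − 0.1·(13, 5.5) = (0.2, 0.45)
(u₂, v₂) = (0.2, 0.45) − 0.1·(2.05, 2) = (-0.005, 0.25)
(u₃, v₃) = (-0.005, 0.25) − 0.1·(0.21, 0.995) = (-0.026, 0.1505)
(u₄, v₄) = (-0.026, 0.1505) − 0.1·(-0.0575, 0.576) = (-0.02025, 0.0929)
(u₅, v₅) = (-0.02025, 0.0929) − 0.1·(-0.0691, 0.35135) = (-0.01334, 0.057765)

(-0.01334, 0.057765)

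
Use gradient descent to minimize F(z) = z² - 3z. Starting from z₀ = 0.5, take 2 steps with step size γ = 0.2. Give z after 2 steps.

1.14

F′(z) = 2z - 3
Step 1: F′(0.5) = -2; z₁ = 0.5 − 0.2·(-2) = 0.9
Step 2: F′(0.9) = -1.2; z₂ = 0.9 − 0.2·(-1.2) = 1.14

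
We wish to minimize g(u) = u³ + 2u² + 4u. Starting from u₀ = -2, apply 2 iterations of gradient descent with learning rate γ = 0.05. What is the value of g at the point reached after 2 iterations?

g′(u) = 3u² + 4u + 4
Step 1: g′(-2) = 8; u₁ = -2 − 0.05·8 = -2.4
Step 2: g′(-2.4) = 11.68; u₂ = -2.4 − 0.05·11.68 = -2.984
g(-2.984) = -20.697787904

-20.697787904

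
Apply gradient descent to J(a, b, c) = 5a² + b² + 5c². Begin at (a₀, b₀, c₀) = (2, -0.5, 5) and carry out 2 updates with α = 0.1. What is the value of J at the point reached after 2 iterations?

∇J = (10a, 2b, 10c)
Step 1: at (2, -0.5, 5), ∇J = (20, -1, 50) → (2, -0.5, 5) − 0.1·(20, -1, 50) = (0, -0.4, 0)
Step 2: at (0, -0.4, 0), ∇J = (0, -0.8, 0) → (0, -0.4, 0) − 0.1·(0, -0.8, 0) = (0, -0.32, 0)
J(0, -0.32, 0) = 0.1024

0.1024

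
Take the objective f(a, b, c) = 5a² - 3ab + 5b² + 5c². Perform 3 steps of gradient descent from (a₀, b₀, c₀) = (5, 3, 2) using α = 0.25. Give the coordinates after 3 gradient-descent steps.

(-13.078125, 9.703125, -6.75)

∇f = (10a - 3b, -3a + 10b, 10c)
(a₁, b₁, c₁) = (5, 3, 2) − 0.25·(41, 15, 20) = (-5.25, -0.75, -3)
(a₂, b₂, c₂) = (-5.25, -0.75, -3) − 0.25·(-50.25, 8.25, -30) = (7.3125, -2.8125, 4.5)
(a₃, b₃, c₃) = (7.3125, -2.8125, 4.5) − 0.25·(81.5625, -50.0625, 45) = (-13.078125, 9.703125, -6.75)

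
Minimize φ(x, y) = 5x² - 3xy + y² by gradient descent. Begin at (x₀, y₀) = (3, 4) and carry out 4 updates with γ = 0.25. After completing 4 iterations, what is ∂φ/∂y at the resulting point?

∇φ = (10x - 3y, -3x + 2y)
Step 1: at (3, 4), ∇φ = (18, -1) → (3, 4) − 0.25·(18, -1) = (-1.5, 4.25)
Step 2: at (-1.5, 4.25), ∇φ = (-27.75, 13) → (-1.5, 4.25) − 0.25·(-27.75, 13) = (5.4375, 1)
Step 3: at (5.4375, 1), ∇φ = (51.375, -14.3125) → (5.4375, 1) − 0.25·(51.375, -14.3125) = (-7.40625, 4.578125)
Step 4: at (-7.40625, 4.578125), ∇φ = (-87.796875, 31.375) → (-7.40625, 4.578125) − 0.25·(-87.796875, 31.375) = (14.54296875, -3.265625)
∂φ/∂y at (14.54296875, -3.265625) = -50.16015625

-50.16015625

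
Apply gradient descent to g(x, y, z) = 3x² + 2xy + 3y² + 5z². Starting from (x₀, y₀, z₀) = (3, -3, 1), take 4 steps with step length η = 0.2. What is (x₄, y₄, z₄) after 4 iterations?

∇g = (6x + 2y, 2x + 6y, 10z)
Step 1: at (3, -3, 1), ∇g = (12, -12, 10) → (3, -3, 1) − 0.2·(12, -12, 10) = (0.6, -0.6, -1)
Step 2: at (0.6, -0.6, -1), ∇g = (2.4, -2.4, -10) → (0.6, -0.6, -1) − 0.2·(2.4, -2.4, -10) = (0.12, -0.12, 1)
Step 3: at (0.12, -0.12, 1), ∇g = (0.48, -0.48, 10) → (0.12, -0.12, 1) − 0.2·(0.48, -0.48, 10) = (0.024, -0.024, -1)
Step 4: at (0.024, -0.024, -1), ∇g = (0.096, -0.096, -10) → (0.024, -0.024, -1) − 0.2·(0.096, -0.096, -10) = (0.0048, -0.0048, 1)

(0.0048, -0.0048, 1)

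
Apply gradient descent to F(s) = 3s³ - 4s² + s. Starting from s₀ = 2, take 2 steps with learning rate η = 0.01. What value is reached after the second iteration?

F′(s) = 9s² - 8s + 1
Step 1: F′(2) = 21; s₁ = 2 − 0.01·21 = 1.79
Step 2: F′(1.79) = 15.5169; s₂ = 1.79 − 0.01·15.5169 = 1.634831

1.634831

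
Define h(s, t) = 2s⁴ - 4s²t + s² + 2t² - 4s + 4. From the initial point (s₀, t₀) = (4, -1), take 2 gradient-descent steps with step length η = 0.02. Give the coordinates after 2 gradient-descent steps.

∇h = (8s³ - 8st + 2s - 4, -4s² + 4t)
(s₁, t₁) = (4, -1) − 0.02·(548, -68) = (-6.96, 0.36)
(s₂, t₂) = (-6.96, 0.36) − 0.02·(-2695.103488, -192.3264) = (46.94206976, 4.206528)

(46.94206976, 4.206528)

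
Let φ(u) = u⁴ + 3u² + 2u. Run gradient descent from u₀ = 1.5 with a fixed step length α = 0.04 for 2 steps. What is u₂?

φ′(u) = 4u³ + 6u + 2
u₁ = 1.5 − 0.04·24.5 = 0.52
u₂ = 0.52 − 0.04·5.682432 = 0.29270272

0.29270272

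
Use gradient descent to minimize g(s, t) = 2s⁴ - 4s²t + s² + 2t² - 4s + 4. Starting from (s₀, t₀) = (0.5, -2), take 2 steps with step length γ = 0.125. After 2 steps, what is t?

∇g = (8s³ - 8st + 2s - 4, -4s² + 4t)
Step 1: at (0.5, -2), ∇g = (6, -9) → (0.5, -2) − 0.125·(6, -9) = (-0.25, -0.875)
Step 2: at (-0.25, -0.875), ∇g = (-6.375, -3.75) → (-0.25, -0.875) − 0.125·(-6.375, -3.75) = (0.546875, -0.40625)
t = -0.40625

-0.40625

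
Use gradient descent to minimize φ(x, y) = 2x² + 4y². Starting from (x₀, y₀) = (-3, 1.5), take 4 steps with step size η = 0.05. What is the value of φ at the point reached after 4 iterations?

3.17106432

∇φ = (4x, 8y)
(x₁, y₁) = (-3, 1.5) − 0.05·(-12, 12) = (-2.4, 0.9)
(x₂, y₂) = (-2.4, 0.9) − 0.05·(-9.6, 7.2) = (-1.92, 0.54)
(x₃, y₃) = (-1.92, 0.54) − 0.05·(-7.68, 4.32) = (-1.536, 0.324)
(x₄, y₄) = (-1.536, 0.324) − 0.05·(-6.144, 2.592) = (-1.2288, 0.1944)
φ(-1.2288, 0.1944) = 3.17106432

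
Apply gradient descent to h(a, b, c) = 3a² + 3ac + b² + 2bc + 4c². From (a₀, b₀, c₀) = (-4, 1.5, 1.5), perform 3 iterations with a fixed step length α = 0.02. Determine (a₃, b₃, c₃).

∇h = (6a + 3c, 2b + 2c, 3a + 2b + 8c)
(a₁, b₁, c₁) = (-4, 1.5, 1.5) − 0.02·(-19.5, 6, 3) = (-3.61, 1.38, 1.44)
(a₂, b₂, c₂) = (-3.61, 1.38, 1.44) − 0.02·(-17.34, 5.64, 3.45) = (-3.2632, 1.2672, 1.371)
(a₃, b₃, c₃) = (-3.2632, 1.2672, 1.371) − 0.02·(-15.4662, 5.2764, 3.7128) = (-2.953876, 1.161672, 1.296744)

(-2.953876, 1.161672, 1.296744)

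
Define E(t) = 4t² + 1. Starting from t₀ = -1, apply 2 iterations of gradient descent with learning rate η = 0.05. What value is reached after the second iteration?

E′(t) = 8t
t₁ = -1 − 0.05·(-8) = -0.6
t₂ = -0.6 − 0.05·(-4.8) = -0.36

-0.36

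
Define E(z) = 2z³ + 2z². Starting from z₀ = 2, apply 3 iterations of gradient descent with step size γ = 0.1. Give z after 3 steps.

E′(z) = 6z² + 4z
z₁ = 2 − 0.1·32 = -1.2
z₂ = -1.2 − 0.1·3.84 = -1.584
z₃ = -1.584 − 0.1·8.718336 = -2.4558336

-2.4558336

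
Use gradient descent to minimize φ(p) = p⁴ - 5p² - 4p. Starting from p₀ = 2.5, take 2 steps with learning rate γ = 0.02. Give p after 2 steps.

φ′(p) = 4p³ - 10p - 4
Step 1: φ′(2.5) = 33.5; p₁ = 2.5 − 0.02·33.5 = 1.83
Step 2: φ′(1.83) = 2.213948; p₂ = 1.83 − 0.02·2.213948 = 1.78572104

1.78572104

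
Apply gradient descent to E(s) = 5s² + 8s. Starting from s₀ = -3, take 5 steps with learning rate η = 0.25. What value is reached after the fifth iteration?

15.90625

E′(s) = 10s + 8
Step 1: E′(-3) = -22; s₁ = -3 − 0.25·(-22) = 2.5
Step 2: E′(2.5) = 33; s₂ = 2.5 − 0.25·33 = -5.75
Step 3: E′(-5.75) = -49.5; s₃ = -5.75 − 0.25·(-49.5) = 6.625
Step 4: E′(6.625) = 74.25; s₄ = 6.625 − 0.25·74.25 = -11.9375
Step 5: E′(-11.9375) = -111.375; s₅ = -11.9375 − 0.25·(-111.375) = 15.90625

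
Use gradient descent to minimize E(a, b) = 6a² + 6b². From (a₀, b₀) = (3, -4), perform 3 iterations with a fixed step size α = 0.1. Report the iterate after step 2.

(0.12, -0.16)

∇E = (12a, 12b)
(a₁, b₁) = (3, -4) − 0.1·(36, -48) = (-0.6, 0.8)
(a₂, b₂) = (-0.6, 0.8) − 0.1·(-7.2, 9.6) = (0.12, -0.16)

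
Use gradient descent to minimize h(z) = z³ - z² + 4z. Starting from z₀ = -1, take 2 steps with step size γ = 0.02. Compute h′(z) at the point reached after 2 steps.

h′(z) = 3z² - 2z + 4
Step 1: h′(-1) = 9; z₁ = -1 − 0.02·9 = -1.18
Step 2: h′(-1.18) = 10.5372; z₂ = -1.18 − 0.02·10.5372 = -1.390744
h′(z) at (-1.390744) = 12.583994620608

12.583994620608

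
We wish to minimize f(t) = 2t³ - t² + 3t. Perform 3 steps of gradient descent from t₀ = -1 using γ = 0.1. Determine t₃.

-24.7854936

f′(t) = 6t² - 2t + 3
Step 1: f′(-1) = 11; t₁ = -1 − 0.1·11 = -2.1
Step 2: f′(-2.1) = 33.66; t₂ = -2.1 − 0.1·33.66 = -5.466
Step 3: f′(-5.466) = 193.194936; t₃ = -5.466 − 0.1·193.194936 = -24.7854936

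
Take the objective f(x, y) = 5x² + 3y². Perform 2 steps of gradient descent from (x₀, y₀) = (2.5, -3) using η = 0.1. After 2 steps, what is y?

∇f = (10x, 6y)
Step 1: at (2.5, -3), ∇f = (25, -18) → (2.5, -3) − 0.1·(25, -18) = (0, -1.2)
Step 2: at (0, -1.2), ∇f = (0, -7.2) → (0, -1.2) − 0.1·(0, -7.2) = (0, -0.48)
y = -0.48

-0.48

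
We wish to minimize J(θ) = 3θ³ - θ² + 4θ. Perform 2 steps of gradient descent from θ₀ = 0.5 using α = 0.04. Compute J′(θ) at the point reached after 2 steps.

3.890144787984

J′(θ) = 9θ² - 2θ + 4
θ₁ = 0.5 − 0.04·5.25 = 0.29
θ₂ = 0.29 − 0.04·4.1769 = 0.122924
J′(θ) at (0.122924) = 3.890144787984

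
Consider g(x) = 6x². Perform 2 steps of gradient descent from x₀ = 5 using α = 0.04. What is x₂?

1.352

g′(x) = 12x
Step 1: g′(5) = 60; x₁ = 5 − 0.04·60 = 2.6
Step 2: g′(2.6) = 31.2; x₂ = 2.6 − 0.04·31.2 = 1.352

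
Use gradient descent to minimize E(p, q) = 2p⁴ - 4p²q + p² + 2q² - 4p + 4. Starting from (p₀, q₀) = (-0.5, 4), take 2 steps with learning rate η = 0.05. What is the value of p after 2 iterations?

∇E = (8p³ - 8pq + 2p - 4, -4p² + 4q)
Step 1: at (-0.5, 4), ∇E = (10, 15) → (-0.5, 4) − 0.05·(10, 15) = (-1, 3.25)
Step 2: at (-1, 3.25), ∇E = (12, 9) → (-1, 3.25) − 0.05·(12, 9) = (-1.6, 2.8)
p = -1.6

-1.6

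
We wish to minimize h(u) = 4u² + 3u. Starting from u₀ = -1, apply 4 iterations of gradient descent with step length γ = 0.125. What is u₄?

h′(u) = 8u + 3
Step 1: h′(-1) = -5; u₁ = -1 − 0.125·(-5) = -0.375
Step 2: h′(-0.375) = 0; u₂ = -0.375 − 0.125·0 = -0.375
Step 3: h′(-0.375) = 0; u₃ = -0.375 − 0.125·0 = -0.375
Step 4: h′(-0.375) = 0; u₄ = -0.375 − 0.125·0 = -0.375

-0.375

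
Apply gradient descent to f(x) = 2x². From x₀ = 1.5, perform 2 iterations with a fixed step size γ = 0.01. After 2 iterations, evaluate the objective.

f′(x) = 4x
Step 1: f′(1.5) = 6; x₁ = 1.5 − 0.01·6 = 1.44
Step 2: f′(1.44) = 5.76; x₂ = 1.44 − 0.01·5.76 = 1.3824
f(1.3824) = 3.82205952

3.82205952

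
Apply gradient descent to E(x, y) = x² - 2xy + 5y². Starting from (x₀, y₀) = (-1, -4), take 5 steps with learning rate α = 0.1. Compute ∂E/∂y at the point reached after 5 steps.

∇E = (2x - 2y, -2x + 10y)
(x₁, y₁) = (-1, -4) − 0.1·(6, -38) = (-1.6, -0.2)
(x₂, y₂) = (-1.6, -0.2) − 0.1·(-2.8, 1.2) = (-1.32, -0.32)
(x₃, y₃) = (-1.32, -0.32) − 0.1·(-2, -0.56) = (-1.12, -0.264)
(x₄, y₄) = (-1.12, -0.264) − 0.1·(-1.712, -0.4) = (-0.9488, -0.224)
(x₅, y₅) = (-0.9488, -0.224) − 0.1·(-1.4496, -0.3424) = (-0.80384, -0.18976)
∂E/∂y at (-0.80384, -0.18976) = -0.28992

-0.28992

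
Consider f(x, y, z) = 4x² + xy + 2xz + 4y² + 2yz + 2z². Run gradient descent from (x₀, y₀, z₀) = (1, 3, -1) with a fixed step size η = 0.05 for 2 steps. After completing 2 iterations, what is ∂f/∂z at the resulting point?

∇f = (8x + y + 2z, x + 8y + 2z, 2x + 2y + 4z)
(x₁, y₁, z₁) = (1, 3, -1) − 0.05·(9, 23, 4) = (0.55, 1.85, -1.2)
(x₂, y₂, z₂) = (0.55, 1.85, -1.2) − 0.05·(3.85, 12.95, 0) = (0.3575, 1.2025, -1.2)
∂f/∂z at (0.3575, 1.2025, -1.2) = -1.68

-1.68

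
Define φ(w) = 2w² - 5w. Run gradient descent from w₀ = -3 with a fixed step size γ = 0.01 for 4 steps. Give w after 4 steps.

-2.35972288

φ′(w) = 4w - 5
Step 1: φ′(-3) = -17; w₁ = -3 − 0.01·(-17) = -2.83
Step 2: φ′(-2.83) = -16.32; w₂ = -2.83 − 0.01·(-16.32) = -2.6668
Step 3: φ′(-2.6668) = -15.6672; w₃ = -2.6668 − 0.01·(-15.6672) = -2.510128
Step 4: φ′(-2.510128) = -15.040512; w₄ = -2.510128 − 0.01·(-15.040512) = -2.35972288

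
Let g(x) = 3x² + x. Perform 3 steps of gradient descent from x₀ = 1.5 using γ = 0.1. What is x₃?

-0.06

g′(x) = 6x + 1
Step 1: g′(1.5) = 10; x₁ = 1.5 − 0.1·10 = 0.5
Step 2: g′(0.5) = 4; x₂ = 0.5 − 0.1·4 = 0.1
Step 3: g′(0.1) = 1.6; x₃ = 0.1 − 0.1·1.6 = -0.06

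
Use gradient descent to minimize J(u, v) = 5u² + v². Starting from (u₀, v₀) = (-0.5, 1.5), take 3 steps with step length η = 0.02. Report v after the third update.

1.327104

∇J = (10u, 2v)
(u₁, v₁) = (-0.5, 1.5) − 0.02·(-5, 3) = (-0.4, 1.44)
(u₂, v₂) = (-0.4, 1.44) − 0.02·(-4, 2.88) = (-0.32, 1.3824)
(u₃, v₃) = (-0.32, 1.3824) − 0.02·(-3.2, 2.7648) = (-0.256, 1.327104)
v = 1.327104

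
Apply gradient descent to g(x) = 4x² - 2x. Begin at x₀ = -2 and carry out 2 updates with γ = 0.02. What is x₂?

g′(x) = 8x - 2
Step 1: g′(-2) = -18; x₁ = -2 − 0.02·(-18) = -1.64
Step 2: g′(-1.64) = -15.12; x₂ = -1.64 − 0.02·(-15.12) = -1.3376

-1.3376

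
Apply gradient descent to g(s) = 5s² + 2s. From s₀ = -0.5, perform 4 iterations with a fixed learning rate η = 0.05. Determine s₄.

-0.21875

g′(s) = 10s + 2
s₁ = -0.5 − 0.05·(-3) = -0.35
s₂ = -0.35 − 0.05·(-1.5) = -0.275
s₃ = -0.275 − 0.05·(-0.75) = -0.2375
s₄ = -0.2375 − 0.05·(-0.375) = -0.21875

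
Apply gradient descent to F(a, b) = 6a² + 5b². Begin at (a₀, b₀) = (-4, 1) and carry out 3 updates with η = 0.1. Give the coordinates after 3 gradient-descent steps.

∇F = (12a, 10b)
Step 1: at (-4, 1), ∇F = (-48, 10) → (-4, 1) − 0.1·(-48, 10) = (0.8, 0)
Step 2: at (0.8, 0), ∇F = (9.6, 0) → (0.8, 0) − 0.1·(9.6, 0) = (-0.16, 0)
Step 3: at (-0.16, 0), ∇F = (-1.92, 0) → (-0.16, 0) − 0.1·(-1.92, 0) = (0.032, 0)

(0.032, 0)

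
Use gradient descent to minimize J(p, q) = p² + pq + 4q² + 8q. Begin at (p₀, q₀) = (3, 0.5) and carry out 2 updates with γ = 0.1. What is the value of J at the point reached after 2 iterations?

-2.304

∇J = (2p + q, p + 8q + 8)
(p₁, q₁) = (3, 0.5) − 0.1·(6.5, 15) = (2.35, -1)
(p₂, q₂) = (2.35, -1) − 0.1·(3.7, 2.35) = (1.98, -1.235)
J(1.98, -1.235) = -2.304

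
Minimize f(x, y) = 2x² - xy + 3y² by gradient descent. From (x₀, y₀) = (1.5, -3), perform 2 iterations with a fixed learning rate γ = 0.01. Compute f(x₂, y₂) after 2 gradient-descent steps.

27.624645315

∇f = (4x - y, -x + 6y)
Step 1: at (1.5, -3), ∇f = (9, -19.5) → (1.5, -3) − 0.01·(9, -19.5) = (1.41, -2.805)
Step 2: at (1.41, -2.805), ∇f = (8.445, -18.24) → (1.41, -2.805) − 0.01·(8.445, -18.24) = (1.32555, -2.6226)
f(1.32555, -2.6226) = 27.624645315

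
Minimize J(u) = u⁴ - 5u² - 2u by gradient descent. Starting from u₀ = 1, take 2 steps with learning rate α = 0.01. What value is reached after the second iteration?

1.15761152

J′(u) = 4u³ - 10u - 2
Step 1: J′(1) = -8; u₁ = 1 − 0.01·(-8) = 1.08
Step 2: J′(1.08) = -7.761152; u₂ = 1.08 − 0.01·(-7.761152) = 1.15761152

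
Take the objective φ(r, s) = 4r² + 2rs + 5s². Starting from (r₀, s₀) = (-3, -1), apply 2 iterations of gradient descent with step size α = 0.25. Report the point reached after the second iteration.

(-5, -6.25)

∇φ = (8r + 2s, 2r + 10s)
(r₁, s₁) = (-3, -1) − 0.25·(-26, -16) = (3.5, 3)
(r₂, s₂) = (3.5, 3) − 0.25·(34, 37) = (-5, -6.25)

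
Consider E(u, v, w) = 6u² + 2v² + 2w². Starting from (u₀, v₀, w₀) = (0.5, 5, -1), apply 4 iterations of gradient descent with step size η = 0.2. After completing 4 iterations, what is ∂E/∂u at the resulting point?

∇E = (12u, 4v, 4w)
(u₁, v₁, w₁) = (0.5, 5, -1) − 0.2·(6, 20, -4) = (-0.7, 1, -0.2)
(u₂, v₂, w₂) = (-0.7, 1, -0.2) − 0.2·(-8.4, 4, -0.8) = (0.98, 0.2, -0.04)
(u₃, v₃, w₃) = (0.98, 0.2, -0.04) − 0.2·(11.76, 0.8, -0.16) = (-1.372, 0.04, -0.008)
(u₄, v₄, w₄) = (-1.372, 0.04, -0.008) − 0.2·(-16.464, 0.16, -0.032) = (1.9208, 0.008, -0.0016)
∂E/∂u at (1.9208, 0.008, -0.0016) = 23.0496

23.0496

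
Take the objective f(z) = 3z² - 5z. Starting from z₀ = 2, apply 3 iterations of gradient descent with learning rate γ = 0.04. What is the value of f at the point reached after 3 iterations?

f′(z) = 6z - 5
z₁ = 2 − 0.04·7 = 1.72
z₂ = 1.72 − 0.04·5.32 = 1.5072
z₃ = 1.5072 − 0.04·4.0432 = 1.345472
f(1.345472) = -1.296475291648

-1.296475291648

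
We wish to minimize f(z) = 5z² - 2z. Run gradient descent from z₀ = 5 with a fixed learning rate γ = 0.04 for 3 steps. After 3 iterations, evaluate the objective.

f′(z) = 10z - 2
z₁ = 5 − 0.04·48 = 3.08
z₂ = 3.08 − 0.04·28.8 = 1.928
z₃ = 1.928 − 0.04·17.28 = 1.2368
f(1.2368) = 5.1747712

5.1747712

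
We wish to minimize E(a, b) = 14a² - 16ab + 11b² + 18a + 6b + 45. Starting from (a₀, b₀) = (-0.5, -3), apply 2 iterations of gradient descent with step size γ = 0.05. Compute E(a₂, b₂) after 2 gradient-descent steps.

112.386

∇E = (28a - 16b + 18, -16a + 22b + 6)
Step 1: at (-0.5, -3), ∇E = (52, -52) → (-0.5, -3) − 0.05·(52, -52) = (-3.1, -0.4)
Step 2: at (-3.1, -0.4), ∇E = (-62.4, 46.8) → (-3.1, -0.4) − 0.05·(-62.4, 46.8) = (0.02, -2.74)
E(0.02, -2.74) = 112.386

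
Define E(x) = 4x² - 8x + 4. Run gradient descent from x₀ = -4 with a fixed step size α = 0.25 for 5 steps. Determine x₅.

6

E′(x) = 8x - 8
x₁ = -4 − 0.25·(-40) = 6
x₂ = 6 − 0.25·40 = -4
x₃ = -4 − 0.25·(-40) = 6
x₄ = 6 − 0.25·40 = -4
x₅ = -4 − 0.25·(-40) = 6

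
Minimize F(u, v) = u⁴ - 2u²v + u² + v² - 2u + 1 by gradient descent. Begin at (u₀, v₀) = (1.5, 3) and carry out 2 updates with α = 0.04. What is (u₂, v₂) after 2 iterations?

(1.65450496, 2.919968)

∇F = (4u³ - 4uv + 2u - 2, -2u² + 2v)
(u₁, v₁) = (1.5, 3) − 0.04·(-3.5, 1.5) = (1.64, 2.94)
(u₂, v₂) = (1.64, 2.94) − 0.04·(-0.362624, 0.5008) = (1.65450496, 2.919968)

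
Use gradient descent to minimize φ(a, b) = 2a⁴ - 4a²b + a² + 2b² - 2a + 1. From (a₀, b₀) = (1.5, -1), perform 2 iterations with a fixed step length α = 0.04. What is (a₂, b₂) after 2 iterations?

(0.00368, -0.4016)

∇φ = (8a³ - 8ab + 2a - 2, -4a² + 4b)
(a₁, b₁) = (1.5, -1) − 0.04·(40, -13) = (-0.1, -0.48)
(a₂, b₂) = (-0.1, -0.48) − 0.04·(-2.592, -1.96) = (0.00368, -0.4016)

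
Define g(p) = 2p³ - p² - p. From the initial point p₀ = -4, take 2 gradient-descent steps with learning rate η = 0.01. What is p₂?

-6.638654

g′(p) = 6p² - 2p - 1
Step 1: g′(-4) = 103; p₁ = -4 − 0.01·103 = -5.03
Step 2: g′(-5.03) = 160.8654; p₂ = -5.03 − 0.01·160.8654 = -6.638654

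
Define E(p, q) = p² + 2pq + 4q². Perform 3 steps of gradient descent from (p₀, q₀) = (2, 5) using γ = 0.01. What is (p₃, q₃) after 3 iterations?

(1.613808, 3.790728)

∇E = (2p + 2q, 2p + 8q)
Step 1: at (2, 5), ∇E = (14, 44) → (2, 5) − 0.01·(14, 44) = (1.86, 4.56)
Step 2: at (1.86, 4.56), ∇E = (12.84, 40.2) → (1.86, 4.56) − 0.01·(12.84, 40.2) = (1.7316, 4.158)
Step 3: at (1.7316, 4.158), ∇E = (11.7792, 36.7272) → (1.7316, 4.158) − 0.01·(11.7792, 36.7272) = (1.613808, 3.790728)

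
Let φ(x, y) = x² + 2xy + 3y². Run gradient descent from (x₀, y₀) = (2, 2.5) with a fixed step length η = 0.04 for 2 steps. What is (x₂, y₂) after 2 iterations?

∇φ = (2x + 2y, 2x + 6y)
Step 1: at (2, 2.5), ∇φ = (9, 19) → (2, 2.5) − 0.04·(9, 19) = (1.64, 1.74)
Step 2: at (1.64, 1.74), ∇φ = (6.76, 13.72) → (1.64, 1.74) − 0.04·(6.76, 13.72) = (1.3696, 1.1912)

(1.3696, 1.1912)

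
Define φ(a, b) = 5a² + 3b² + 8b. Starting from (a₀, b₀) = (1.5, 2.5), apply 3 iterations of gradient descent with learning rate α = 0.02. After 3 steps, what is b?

∇φ = (10a, 6b + 8)
Step 1: at (1.5, 2.5), ∇φ = (15, 23) → (1.5, 2.5) − 0.02·(15, 23) = (1.2, 2.04)
Step 2: at (1.2, 2.04), ∇φ = (12, 20.24) → (1.2, 2.04) − 0.02·(12, 20.24) = (0.96, 1.6352)
Step 3: at (0.96, 1.6352), ∇φ = (9.6, 17.8112) → (0.96, 1.6352) − 0.02·(9.6, 17.8112) = (0.768, 1.278976)
b = 1.278976

1.278976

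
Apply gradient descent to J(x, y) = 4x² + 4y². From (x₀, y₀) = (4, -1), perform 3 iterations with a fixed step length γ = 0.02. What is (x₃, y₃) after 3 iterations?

(2.370816, -0.592704)

∇J = (8x, 8y)
Step 1: at (4, -1), ∇J = (32, -8) → (4, -1) − 0.02·(32, -8) = (3.36, -0.84)
Step 2: at (3.36, -0.84), ∇J = (26.88, -6.72) → (3.36, -0.84) − 0.02·(26.88, -6.72) = (2.8224, -0.7056)
Step 3: at (2.8224, -0.7056), ∇J = (22.5792, -5.6448) → (2.8224, -0.7056) − 0.02·(22.5792, -5.6448) = (2.370816, -0.592704)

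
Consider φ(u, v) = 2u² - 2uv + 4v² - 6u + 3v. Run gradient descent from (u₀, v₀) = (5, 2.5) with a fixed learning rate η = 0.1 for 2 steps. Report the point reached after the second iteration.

(3.3, 0.76)

∇φ = (4u - 2v - 6, -2u + 8v + 3)
Step 1: at (5, 2.5), ∇φ = (9, 13) → (5, 2.5) − 0.1·(9, 13) = (4.1, 1.2)
Step 2: at (4.1, 1.2), ∇φ = (8, 4.4) → (4.1, 1.2) − 0.1·(8, 4.4) = (3.3, 0.76)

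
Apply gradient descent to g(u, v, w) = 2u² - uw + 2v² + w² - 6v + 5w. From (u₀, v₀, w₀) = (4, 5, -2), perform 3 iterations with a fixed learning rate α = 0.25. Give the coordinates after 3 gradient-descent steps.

∇g = (4u - w, 4v - 6, -u + 2w + 5)
Step 1: at (4, 5, -2), ∇g = (18, 14, -3) → (4, 5, -2) − 0.25·(18, 14, -3) = (-0.5, 1.5, -1.25)
Step 2: at (-0.5, 1.5, -1.25), ∇g = (-0.75, 0, 3) → (-0.5, 1.5, -1.25) − 0.25·(-0.75, 0, 3) = (-0.3125, 1.5, -2)
Step 3: at (-0.3125, 1.5, -2), ∇g = (0.75, 0, 1.3125) → (-0.3125, 1.5, -2) − 0.25·(0.75, 0, 1.3125) = (-0.5, 1.5, -2.328125)

(-0.5, 1.5, -2.328125)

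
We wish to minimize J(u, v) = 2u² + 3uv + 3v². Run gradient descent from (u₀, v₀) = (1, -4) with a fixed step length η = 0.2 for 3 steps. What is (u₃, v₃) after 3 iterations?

∇J = (4u + 3v, 3u + 6v)
Step 1: at (1, -4), ∇J = (-8, -21) → (1, -4) − 0.2·(-8, -21) = (2.6, 0.2)
Step 2: at (2.6, 0.2), ∇J = (11, 9) → (2.6, 0.2) − 0.2·(11, 9) = (0.4, -1.6)
Step 3: at (0.4, -1.6), ∇J = (-3.2, -8.4) → (0.4, -1.6) − 0.2·(-3.2, -8.4) = (1.04, 0.08)

(1.04, 0.08)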